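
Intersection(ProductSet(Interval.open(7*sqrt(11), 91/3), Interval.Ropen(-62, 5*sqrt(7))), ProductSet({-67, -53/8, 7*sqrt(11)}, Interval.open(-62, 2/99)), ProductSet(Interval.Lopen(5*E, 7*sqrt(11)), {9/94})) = EmptySet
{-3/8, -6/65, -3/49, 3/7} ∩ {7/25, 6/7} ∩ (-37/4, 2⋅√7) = ∅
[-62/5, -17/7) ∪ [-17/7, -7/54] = [-62/5, -7/54]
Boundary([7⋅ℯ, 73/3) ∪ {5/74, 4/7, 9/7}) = {5/74, 4/7, 9/7, 73/3, 7⋅ℯ}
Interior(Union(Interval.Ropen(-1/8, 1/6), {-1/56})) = Interval.open(-1/8, 1/6)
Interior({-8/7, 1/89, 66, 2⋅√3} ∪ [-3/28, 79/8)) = (-3/28, 79/8)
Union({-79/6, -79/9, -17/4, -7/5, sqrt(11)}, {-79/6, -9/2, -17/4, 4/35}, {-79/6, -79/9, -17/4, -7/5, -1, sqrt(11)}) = {-79/6, -79/9, -9/2, -17/4, -7/5, -1, 4/35, sqrt(11)}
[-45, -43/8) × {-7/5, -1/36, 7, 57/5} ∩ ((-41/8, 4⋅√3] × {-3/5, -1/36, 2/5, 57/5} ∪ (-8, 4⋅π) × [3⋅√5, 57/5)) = (-8, -43/8) × {7}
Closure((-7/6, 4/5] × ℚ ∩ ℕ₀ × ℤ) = {0} × ℤ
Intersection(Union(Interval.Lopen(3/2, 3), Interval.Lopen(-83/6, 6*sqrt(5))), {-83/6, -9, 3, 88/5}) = {-9, 3}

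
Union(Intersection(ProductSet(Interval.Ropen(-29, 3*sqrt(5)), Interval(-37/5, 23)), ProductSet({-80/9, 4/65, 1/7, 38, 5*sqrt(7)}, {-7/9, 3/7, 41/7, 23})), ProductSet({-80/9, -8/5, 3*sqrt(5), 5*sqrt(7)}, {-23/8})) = Union(ProductSet({-80/9, 4/65, 1/7}, {-7/9, 3/7, 41/7, 23}), ProductSet({-80/9, -8/5, 3*sqrt(5), 5*sqrt(7)}, {-23/8}))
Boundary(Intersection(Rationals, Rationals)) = Reals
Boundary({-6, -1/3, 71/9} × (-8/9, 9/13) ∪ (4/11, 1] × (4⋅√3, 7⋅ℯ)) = ({-6, -1/3, 71/9} × [-8/9, 9/13]) ∪ ({4/11, 1} × [4⋅√3, 7⋅ℯ]) ∪ ([4/11, 1] × {4⋅√3, 7⋅ℯ})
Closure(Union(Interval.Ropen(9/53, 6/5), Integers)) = Union(Integers, Interval(9/53, 6/5))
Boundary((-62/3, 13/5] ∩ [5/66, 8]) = {5/66, 13/5}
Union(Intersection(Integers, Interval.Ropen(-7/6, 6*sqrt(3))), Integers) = Integers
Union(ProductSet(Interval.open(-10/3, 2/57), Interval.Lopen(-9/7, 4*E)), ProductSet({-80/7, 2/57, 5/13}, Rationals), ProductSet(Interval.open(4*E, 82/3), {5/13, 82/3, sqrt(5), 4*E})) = Union(ProductSet({-80/7, 2/57, 5/13}, Rationals), ProductSet(Interval.open(-10/3, 2/57), Interval.Lopen(-9/7, 4*E)), ProductSet(Interval.open(4*E, 82/3), {5/13, 82/3, sqrt(5), 4*E}))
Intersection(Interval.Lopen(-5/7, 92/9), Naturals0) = Range(0, 11, 1)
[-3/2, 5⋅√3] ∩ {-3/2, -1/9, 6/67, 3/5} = {-3/2, -1/9, 6/67, 3/5}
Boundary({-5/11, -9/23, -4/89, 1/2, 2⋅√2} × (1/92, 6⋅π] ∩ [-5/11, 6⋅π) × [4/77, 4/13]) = {-5/11, -9/23, -4/89, 1/2, 2⋅√2} × [4/77, 4/13]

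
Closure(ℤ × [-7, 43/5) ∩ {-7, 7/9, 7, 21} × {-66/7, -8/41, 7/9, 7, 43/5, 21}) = {-7, 7, 21} × {-8/41, 7/9, 7}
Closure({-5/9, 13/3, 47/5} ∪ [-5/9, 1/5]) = [-5/9, 1/5] ∪ {13/3, 47/5}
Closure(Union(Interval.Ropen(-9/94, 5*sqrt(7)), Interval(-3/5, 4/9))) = Interval(-3/5, 5*sqrt(7))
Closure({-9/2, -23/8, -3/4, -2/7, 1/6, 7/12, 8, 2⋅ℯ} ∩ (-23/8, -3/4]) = {-3/4}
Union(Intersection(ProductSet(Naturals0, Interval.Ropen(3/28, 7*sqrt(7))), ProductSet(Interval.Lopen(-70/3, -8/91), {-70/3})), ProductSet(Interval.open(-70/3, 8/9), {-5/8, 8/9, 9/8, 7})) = ProductSet(Interval.open(-70/3, 8/9), {-5/8, 8/9, 9/8, 7})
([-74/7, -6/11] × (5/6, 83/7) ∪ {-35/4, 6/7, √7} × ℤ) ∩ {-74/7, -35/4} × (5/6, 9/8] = {-74/7, -35/4} × (5/6, 9/8]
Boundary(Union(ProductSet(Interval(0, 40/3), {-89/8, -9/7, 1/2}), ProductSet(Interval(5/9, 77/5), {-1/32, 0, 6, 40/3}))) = Union(ProductSet(Interval(0, 40/3), {-89/8, -9/7, 1/2}), ProductSet(Interval(5/9, 77/5), {-1/32, 0, 6, 40/3}))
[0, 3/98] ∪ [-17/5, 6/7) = [-17/5, 6/7)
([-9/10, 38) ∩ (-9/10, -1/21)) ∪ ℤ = ℤ ∪ (-9/10, -1/21)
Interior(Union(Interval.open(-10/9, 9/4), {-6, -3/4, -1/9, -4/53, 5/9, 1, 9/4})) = Interval.open(-10/9, 9/4)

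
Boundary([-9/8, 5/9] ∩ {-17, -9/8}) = {-9/8}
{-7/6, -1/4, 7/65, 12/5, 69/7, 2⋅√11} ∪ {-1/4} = {-7/6, -1/4, 7/65, 12/5, 69/7, 2⋅√11}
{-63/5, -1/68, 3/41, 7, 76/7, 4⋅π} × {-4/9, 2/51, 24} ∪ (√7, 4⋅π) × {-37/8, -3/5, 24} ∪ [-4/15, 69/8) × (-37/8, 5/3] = ([-4/15, 69/8) × (-37/8, 5/3]) ∪ ({-63/5, -1/68, 3/41, 7, 76/7, 4⋅π} × {-4/9, 2/51, 24}) ∪ ((√7, 4⋅π) × {-37/8, -3/5, 24})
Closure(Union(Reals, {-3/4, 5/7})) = Reals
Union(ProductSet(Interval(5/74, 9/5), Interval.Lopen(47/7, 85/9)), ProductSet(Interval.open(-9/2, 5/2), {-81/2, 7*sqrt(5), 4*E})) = Union(ProductSet(Interval.open(-9/2, 5/2), {-81/2, 7*sqrt(5), 4*E}), ProductSet(Interval(5/74, 9/5), Interval.Lopen(47/7, 85/9)))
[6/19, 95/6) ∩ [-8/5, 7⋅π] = [6/19, 95/6)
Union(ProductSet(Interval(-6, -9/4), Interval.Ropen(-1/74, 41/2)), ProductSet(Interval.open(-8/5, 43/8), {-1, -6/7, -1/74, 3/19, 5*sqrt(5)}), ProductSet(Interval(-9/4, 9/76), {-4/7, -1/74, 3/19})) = Union(ProductSet(Interval(-6, -9/4), Interval.Ropen(-1/74, 41/2)), ProductSet(Interval(-9/4, 9/76), {-4/7, -1/74, 3/19}), ProductSet(Interval.open(-8/5, 43/8), {-1, -6/7, -1/74, 3/19, 5*sqrt(5)}))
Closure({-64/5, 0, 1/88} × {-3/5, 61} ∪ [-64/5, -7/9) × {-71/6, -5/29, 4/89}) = ({-64/5, 0, 1/88} × {-3/5, 61}) ∪ ([-64/5, -7/9] × {-71/6, -5/29, 4/89})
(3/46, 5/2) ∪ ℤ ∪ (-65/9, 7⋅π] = ℤ ∪ (-65/9, 7⋅π]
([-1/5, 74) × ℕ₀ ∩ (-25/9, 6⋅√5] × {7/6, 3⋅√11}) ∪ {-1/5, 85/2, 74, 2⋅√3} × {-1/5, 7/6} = {-1/5, 85/2, 74, 2⋅√3} × {-1/5, 7/6}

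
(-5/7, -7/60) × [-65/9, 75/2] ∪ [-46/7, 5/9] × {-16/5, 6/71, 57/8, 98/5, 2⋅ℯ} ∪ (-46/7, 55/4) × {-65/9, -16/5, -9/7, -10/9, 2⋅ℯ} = ((-5/7, -7/60) × [-65/9, 75/2]) ∪ ([-46/7, 5/9] × {-16/5, 6/71, 57/8, 98/5, 2⋅ℯ}) ∪ ((-46/7, 55/4) × {-65/9, -16/5, -9/7, -10/9, 2⋅ℯ})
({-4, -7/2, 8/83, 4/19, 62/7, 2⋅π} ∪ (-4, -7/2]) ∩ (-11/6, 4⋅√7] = {8/83, 4/19, 62/7, 2⋅π}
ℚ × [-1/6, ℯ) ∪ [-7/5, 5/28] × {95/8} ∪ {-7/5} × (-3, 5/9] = (ℚ × [-1/6, ℯ)) ∪ ({-7/5} × (-3, 5/9]) ∪ ([-7/5, 5/28] × {95/8})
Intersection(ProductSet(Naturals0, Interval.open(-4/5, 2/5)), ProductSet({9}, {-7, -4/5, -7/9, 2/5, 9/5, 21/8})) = ProductSet({9}, {-7/9})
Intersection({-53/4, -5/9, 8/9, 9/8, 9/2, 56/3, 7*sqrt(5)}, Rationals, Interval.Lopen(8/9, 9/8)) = {9/8}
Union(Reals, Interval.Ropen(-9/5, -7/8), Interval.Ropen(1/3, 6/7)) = Interval(-oo, oo)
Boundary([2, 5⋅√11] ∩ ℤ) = {2, 3, …, 16}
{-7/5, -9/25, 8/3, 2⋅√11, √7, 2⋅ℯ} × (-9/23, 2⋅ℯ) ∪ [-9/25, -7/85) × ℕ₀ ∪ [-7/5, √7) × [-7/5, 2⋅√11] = ([-9/25, -7/85) × ℕ₀) ∪ ([-7/5, √7) × [-7/5, 2⋅√11]) ∪ ({-7/5, -9/25, 8/3, 2⋅√11, √7, 2⋅ℯ} × (-9/23, 2⋅ℯ))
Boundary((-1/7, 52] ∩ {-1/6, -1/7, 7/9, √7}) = {7/9, √7}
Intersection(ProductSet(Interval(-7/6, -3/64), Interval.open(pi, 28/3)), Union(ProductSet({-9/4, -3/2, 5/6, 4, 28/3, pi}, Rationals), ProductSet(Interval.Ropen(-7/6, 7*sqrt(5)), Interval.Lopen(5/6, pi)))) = EmptySet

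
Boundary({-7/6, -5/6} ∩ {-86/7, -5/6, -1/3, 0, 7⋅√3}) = {-5/6}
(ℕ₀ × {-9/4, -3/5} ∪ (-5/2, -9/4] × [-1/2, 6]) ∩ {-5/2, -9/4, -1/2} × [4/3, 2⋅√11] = {-9/4} × [4/3, 6]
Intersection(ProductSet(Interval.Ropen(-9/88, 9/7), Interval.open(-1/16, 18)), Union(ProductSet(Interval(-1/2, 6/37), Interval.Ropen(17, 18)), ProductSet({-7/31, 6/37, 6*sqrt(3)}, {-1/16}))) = ProductSet(Interval(-9/88, 6/37), Interval.Ropen(17, 18))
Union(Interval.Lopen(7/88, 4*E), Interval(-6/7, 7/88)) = Interval(-6/7, 4*E)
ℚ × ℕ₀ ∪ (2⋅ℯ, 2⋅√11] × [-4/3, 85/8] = (ℚ × ℕ₀) ∪ ((2⋅ℯ, 2⋅√11] × [-4/3, 85/8])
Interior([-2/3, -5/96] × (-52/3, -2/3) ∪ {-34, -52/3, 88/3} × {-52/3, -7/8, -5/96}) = (-2/3, -5/96) × (-52/3, -2/3)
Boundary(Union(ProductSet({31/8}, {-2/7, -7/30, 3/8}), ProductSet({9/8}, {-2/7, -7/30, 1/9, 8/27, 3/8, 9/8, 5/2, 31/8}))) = Union(ProductSet({9/8}, {-2/7, -7/30, 1/9, 8/27, 3/8, 9/8, 5/2, 31/8}), ProductSet({31/8}, {-2/7, -7/30, 3/8}))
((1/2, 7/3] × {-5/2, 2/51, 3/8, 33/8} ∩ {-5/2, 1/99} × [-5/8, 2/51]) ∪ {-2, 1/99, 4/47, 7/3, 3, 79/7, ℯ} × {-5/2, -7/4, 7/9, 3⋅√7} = {-2, 1/99, 4/47, 7/3, 3, 79/7, ℯ} × {-5/2, -7/4, 7/9, 3⋅√7}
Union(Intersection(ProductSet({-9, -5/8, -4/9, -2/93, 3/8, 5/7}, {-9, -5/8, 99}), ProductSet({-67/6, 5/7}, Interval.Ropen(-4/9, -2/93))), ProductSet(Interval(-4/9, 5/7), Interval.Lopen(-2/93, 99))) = ProductSet(Interval(-4/9, 5/7), Interval.Lopen(-2/93, 99))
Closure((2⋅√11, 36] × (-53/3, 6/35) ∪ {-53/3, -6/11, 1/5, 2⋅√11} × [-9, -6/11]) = ({36, 2⋅√11} × [-53/3, 6/35]) ∪ ([2⋅√11, 36] × {-53/3, 6/35}) ∪ ({-53/3, -6/11, 1/5, 2⋅√11} × [-9, -6/11]) ∪ ((2⋅√11, 36] × (-53/3, 6/35))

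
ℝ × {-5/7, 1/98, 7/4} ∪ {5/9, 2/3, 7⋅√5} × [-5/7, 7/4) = (ℝ × {-5/7, 1/98, 7/4}) ∪ ({5/9, 2/3, 7⋅√5} × [-5/7, 7/4))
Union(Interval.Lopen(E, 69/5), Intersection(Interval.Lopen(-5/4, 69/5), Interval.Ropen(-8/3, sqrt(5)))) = Union(Interval.open(-5/4, sqrt(5)), Interval.Lopen(E, 69/5))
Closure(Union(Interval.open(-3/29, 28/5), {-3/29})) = Interval(-3/29, 28/5)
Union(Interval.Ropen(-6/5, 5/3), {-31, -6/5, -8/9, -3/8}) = Union({-31}, Interval.Ropen(-6/5, 5/3))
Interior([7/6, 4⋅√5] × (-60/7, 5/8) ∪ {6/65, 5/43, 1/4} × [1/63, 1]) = (7/6, 4⋅√5) × (-60/7, 5/8)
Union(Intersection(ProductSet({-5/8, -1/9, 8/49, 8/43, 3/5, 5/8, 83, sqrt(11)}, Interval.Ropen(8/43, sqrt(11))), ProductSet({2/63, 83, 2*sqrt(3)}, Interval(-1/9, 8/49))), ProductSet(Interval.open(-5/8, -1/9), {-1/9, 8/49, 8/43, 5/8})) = ProductSet(Interval.open(-5/8, -1/9), {-1/9, 8/49, 8/43, 5/8})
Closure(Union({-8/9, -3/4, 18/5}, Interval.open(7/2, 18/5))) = Union({-8/9, -3/4}, Interval(7/2, 18/5))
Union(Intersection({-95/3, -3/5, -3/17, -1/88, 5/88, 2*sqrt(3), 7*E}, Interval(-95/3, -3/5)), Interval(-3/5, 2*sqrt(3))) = Union({-95/3}, Interval(-3/5, 2*sqrt(3)))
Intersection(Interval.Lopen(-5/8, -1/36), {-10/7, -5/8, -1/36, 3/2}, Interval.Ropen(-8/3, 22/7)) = {-1/36}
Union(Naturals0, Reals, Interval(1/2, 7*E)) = Interval(-oo, oo)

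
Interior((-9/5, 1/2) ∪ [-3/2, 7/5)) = (-9/5, 7/5)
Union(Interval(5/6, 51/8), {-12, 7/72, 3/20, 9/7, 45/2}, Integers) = Union({7/72, 3/20, 45/2}, Integers, Interval(5/6, 51/8))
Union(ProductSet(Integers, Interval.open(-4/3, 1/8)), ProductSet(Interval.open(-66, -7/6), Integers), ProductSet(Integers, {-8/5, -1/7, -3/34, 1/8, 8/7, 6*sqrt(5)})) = Union(ProductSet(Integers, Union({-8/5, 8/7, 6*sqrt(5)}, Interval.Lopen(-4/3, 1/8))), ProductSet(Interval.open(-66, -7/6), Integers))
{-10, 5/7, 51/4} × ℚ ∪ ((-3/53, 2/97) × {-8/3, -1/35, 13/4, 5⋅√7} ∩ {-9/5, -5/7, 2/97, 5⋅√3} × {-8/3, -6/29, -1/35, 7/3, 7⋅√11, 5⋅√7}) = {-10, 5/7, 51/4} × ℚ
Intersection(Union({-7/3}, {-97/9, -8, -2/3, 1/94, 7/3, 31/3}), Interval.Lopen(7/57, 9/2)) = {7/3}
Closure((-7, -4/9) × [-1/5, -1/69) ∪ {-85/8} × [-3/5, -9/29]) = ({-85/8} × [-3/5, -9/29]) ∪ ({-7, -4/9} × [-1/5, -1/69]) ∪ ([-7, -4/9] × {-1/5, -1/69}) ∪ ((-7, -4/9) × [-1/5, -1/69))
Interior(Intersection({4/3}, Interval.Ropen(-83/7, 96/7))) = EmptySet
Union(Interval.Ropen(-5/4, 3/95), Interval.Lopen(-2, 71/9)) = Interval.Lopen(-2, 71/9)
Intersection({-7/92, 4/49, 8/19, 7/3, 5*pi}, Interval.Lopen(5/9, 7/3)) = {7/3}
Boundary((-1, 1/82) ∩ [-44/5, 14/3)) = {-1, 1/82}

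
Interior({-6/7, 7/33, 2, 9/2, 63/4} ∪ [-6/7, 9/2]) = (-6/7, 9/2)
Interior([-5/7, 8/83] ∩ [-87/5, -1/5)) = (-5/7, -1/5)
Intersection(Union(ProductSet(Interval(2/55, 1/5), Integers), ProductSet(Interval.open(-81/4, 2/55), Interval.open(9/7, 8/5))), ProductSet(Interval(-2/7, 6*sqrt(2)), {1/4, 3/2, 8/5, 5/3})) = ProductSet(Interval.Ropen(-2/7, 2/55), {3/2})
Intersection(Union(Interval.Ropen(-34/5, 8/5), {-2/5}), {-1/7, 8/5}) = {-1/7}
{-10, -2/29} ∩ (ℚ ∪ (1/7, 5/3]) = {-10, -2/29}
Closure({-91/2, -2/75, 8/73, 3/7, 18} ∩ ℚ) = {-91/2, -2/75, 8/73, 3/7, 18}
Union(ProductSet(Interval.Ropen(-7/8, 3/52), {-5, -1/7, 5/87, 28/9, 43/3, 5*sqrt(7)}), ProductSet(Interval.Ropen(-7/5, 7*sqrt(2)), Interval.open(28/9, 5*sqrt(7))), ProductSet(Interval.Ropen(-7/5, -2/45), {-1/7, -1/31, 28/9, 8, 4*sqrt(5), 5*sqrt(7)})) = Union(ProductSet(Interval.Ropen(-7/5, -2/45), {-1/7, -1/31, 28/9, 8, 4*sqrt(5), 5*sqrt(7)}), ProductSet(Interval.Ropen(-7/5, 7*sqrt(2)), Interval.open(28/9, 5*sqrt(7))), ProductSet(Interval.Ropen(-7/8, 3/52), {-5, -1/7, 5/87, 28/9, 43/3, 5*sqrt(7)}))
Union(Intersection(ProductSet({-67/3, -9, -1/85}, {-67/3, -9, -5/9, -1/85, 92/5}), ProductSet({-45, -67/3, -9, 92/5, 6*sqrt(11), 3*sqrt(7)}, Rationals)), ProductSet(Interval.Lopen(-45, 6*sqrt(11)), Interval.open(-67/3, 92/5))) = Union(ProductSet({-67/3, -9}, {-67/3, -9, -5/9, -1/85, 92/5}), ProductSet(Interval.Lopen(-45, 6*sqrt(11)), Interval.open(-67/3, 92/5)))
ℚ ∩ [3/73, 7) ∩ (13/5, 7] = ℚ ∩ (13/5, 7)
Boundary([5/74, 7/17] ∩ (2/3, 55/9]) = ∅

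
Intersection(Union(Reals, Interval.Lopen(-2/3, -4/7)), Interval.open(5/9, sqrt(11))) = Interval.open(5/9, sqrt(11))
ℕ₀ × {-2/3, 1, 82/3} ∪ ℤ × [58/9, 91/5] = (ℕ₀ × {-2/3, 1, 82/3}) ∪ (ℤ × [58/9, 91/5])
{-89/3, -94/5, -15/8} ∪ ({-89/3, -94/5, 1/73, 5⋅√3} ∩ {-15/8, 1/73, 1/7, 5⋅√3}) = {-89/3, -94/5, -15/8, 1/73, 5⋅√3}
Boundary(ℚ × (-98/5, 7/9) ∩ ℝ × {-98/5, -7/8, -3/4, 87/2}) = ℝ × {-7/8, -3/4}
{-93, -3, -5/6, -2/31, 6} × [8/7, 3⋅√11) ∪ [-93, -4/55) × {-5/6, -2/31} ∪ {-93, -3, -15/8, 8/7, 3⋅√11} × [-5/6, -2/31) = ([-93, -4/55) × {-5/6, -2/31}) ∪ ({-93, -3, -15/8, 8/7, 3⋅√11} × [-5/6, -2/31)) ∪ ({-93, -3, -5/6, -2/31, 6} × [8/7, 3⋅√11))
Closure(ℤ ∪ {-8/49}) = ℤ ∪ {-8/49}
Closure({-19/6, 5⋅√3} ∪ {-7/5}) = {-19/6, -7/5, 5⋅√3}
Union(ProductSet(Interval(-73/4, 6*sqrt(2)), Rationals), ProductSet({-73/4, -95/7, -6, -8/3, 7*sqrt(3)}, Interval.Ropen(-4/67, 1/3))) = Union(ProductSet({-73/4, -95/7, -6, -8/3, 7*sqrt(3)}, Interval.Ropen(-4/67, 1/3)), ProductSet(Interval(-73/4, 6*sqrt(2)), Rationals))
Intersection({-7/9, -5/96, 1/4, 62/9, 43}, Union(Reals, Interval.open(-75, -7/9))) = {-7/9, -5/96, 1/4, 62/9, 43}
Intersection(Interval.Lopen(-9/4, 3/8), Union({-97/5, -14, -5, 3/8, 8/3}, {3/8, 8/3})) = {3/8}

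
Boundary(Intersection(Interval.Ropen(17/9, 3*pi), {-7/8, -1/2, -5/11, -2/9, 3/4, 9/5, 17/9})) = {17/9}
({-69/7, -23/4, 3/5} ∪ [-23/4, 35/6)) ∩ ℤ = {-5, -4, …, 5}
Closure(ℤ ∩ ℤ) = ℤ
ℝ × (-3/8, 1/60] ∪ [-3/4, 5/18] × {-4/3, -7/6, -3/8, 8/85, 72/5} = (ℝ × (-3/8, 1/60]) ∪ ([-3/4, 5/18] × {-4/3, -7/6, -3/8, 8/85, 72/5})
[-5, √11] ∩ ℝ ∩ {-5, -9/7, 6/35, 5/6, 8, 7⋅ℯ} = {-5, -9/7, 6/35, 5/6}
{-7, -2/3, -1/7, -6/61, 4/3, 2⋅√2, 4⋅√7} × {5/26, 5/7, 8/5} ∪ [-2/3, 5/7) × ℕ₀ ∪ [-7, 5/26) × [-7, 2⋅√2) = ([-2/3, 5/7) × ℕ₀) ∪ ([-7, 5/26) × [-7, 2⋅√2)) ∪ ({-7, -2/3, -1/7, -6/61, 4/3, 2⋅√2, 4⋅√7} × {5/26, 5/7, 8/5})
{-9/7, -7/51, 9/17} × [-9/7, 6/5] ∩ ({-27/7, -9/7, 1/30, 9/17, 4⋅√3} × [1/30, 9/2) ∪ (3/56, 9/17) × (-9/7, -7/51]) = {-9/7, 9/17} × [1/30, 6/5]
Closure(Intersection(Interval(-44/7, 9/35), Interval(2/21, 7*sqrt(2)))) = Interval(2/21, 9/35)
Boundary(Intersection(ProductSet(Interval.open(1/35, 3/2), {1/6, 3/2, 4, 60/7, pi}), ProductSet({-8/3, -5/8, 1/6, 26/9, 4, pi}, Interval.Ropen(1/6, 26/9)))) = ProductSet({1/6}, {1/6, 3/2})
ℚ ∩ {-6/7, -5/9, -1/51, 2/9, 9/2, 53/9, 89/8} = {-6/7, -5/9, -1/51, 2/9, 9/2, 53/9, 89/8}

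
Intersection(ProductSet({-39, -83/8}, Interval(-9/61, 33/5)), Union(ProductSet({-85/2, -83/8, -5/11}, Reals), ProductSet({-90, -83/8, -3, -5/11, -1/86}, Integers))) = ProductSet({-83/8}, Union(Interval(-9/61, 33/5), Range(0, 7, 1)))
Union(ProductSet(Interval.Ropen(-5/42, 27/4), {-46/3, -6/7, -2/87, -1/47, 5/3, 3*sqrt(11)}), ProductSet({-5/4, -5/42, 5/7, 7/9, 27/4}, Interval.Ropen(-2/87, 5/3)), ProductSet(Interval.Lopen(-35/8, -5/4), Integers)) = Union(ProductSet({-5/4, -5/42, 5/7, 7/9, 27/4}, Interval.Ropen(-2/87, 5/3)), ProductSet(Interval.Lopen(-35/8, -5/4), Integers), ProductSet(Interval.Ropen(-5/42, 27/4), {-46/3, -6/7, -2/87, -1/47, 5/3, 3*sqrt(11)}))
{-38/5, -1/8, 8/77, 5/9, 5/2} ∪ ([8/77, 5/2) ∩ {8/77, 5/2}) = {-38/5, -1/8, 8/77, 5/9, 5/2}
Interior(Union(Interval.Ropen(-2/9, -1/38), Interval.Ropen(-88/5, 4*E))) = Interval.open(-88/5, 4*E)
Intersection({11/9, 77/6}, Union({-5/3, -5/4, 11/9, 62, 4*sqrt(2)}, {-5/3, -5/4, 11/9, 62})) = {11/9}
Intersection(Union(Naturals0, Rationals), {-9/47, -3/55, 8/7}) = {-9/47, -3/55, 8/7}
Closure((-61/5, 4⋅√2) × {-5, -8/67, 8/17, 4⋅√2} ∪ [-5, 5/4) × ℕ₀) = ([-5, 5/4] × ℕ₀) ∪ ([-61/5, 4⋅√2] × {-5, -8/67, 8/17, 4⋅√2})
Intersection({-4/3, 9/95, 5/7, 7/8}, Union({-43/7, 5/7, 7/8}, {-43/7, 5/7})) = {5/7, 7/8}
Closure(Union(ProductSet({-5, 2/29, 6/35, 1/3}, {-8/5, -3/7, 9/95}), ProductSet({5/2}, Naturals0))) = Union(ProductSet({5/2}, Naturals0), ProductSet({-5, 2/29, 6/35, 1/3}, {-8/5, -3/7, 9/95}))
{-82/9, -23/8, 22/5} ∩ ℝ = {-82/9, -23/8, 22/5}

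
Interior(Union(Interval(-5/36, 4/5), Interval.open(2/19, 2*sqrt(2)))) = Interval.open(-5/36, 2*sqrt(2))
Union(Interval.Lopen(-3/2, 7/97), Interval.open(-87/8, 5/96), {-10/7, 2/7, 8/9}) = Union({2/7, 8/9}, Interval.Lopen(-87/8, 7/97))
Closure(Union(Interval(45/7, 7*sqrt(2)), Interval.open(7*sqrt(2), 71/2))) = Interval(45/7, 71/2)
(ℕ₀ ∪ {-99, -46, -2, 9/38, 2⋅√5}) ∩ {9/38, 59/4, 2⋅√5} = {9/38, 2⋅√5}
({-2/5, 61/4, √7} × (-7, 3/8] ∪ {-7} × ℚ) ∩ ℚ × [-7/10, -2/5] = ({-2/5, 61/4} × [-7/10, -2/5]) ∪ ({-7} × (ℚ ∩ [-7/10, -2/5]))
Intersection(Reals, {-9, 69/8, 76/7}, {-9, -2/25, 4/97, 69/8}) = {-9, 69/8}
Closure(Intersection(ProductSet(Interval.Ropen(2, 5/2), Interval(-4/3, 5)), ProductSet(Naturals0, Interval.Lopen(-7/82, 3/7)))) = ProductSet(Range(2, 3, 1), Interval(-7/82, 3/7))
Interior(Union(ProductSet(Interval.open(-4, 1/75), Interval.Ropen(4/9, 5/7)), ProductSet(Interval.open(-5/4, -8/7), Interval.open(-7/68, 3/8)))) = Union(ProductSet(Interval.open(-4, 1/75), Interval.open(4/9, 5/7)), ProductSet(Interval.open(-5/4, -8/7), Interval.open(-7/68, 3/8)))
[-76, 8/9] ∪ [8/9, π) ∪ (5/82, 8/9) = [-76, π)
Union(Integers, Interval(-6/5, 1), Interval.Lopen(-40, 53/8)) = Union(Integers, Interval(-40, 53/8))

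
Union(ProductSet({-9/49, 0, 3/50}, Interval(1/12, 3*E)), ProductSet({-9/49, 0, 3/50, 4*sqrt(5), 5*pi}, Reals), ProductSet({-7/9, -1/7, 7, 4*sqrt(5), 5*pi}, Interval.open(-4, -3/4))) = Union(ProductSet({-7/9, -1/7, 7, 4*sqrt(5), 5*pi}, Interval.open(-4, -3/4)), ProductSet({-9/49, 0, 3/50, 4*sqrt(5), 5*pi}, Reals))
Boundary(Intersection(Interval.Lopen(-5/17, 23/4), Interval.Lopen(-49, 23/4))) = {-5/17, 23/4}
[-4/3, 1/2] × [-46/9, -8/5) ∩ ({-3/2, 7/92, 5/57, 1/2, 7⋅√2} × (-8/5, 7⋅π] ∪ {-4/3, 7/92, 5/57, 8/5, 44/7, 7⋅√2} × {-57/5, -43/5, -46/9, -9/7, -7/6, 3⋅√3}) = {-4/3, 7/92, 5/57} × {-46/9}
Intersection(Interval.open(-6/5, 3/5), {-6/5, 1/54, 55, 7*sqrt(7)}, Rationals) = {1/54}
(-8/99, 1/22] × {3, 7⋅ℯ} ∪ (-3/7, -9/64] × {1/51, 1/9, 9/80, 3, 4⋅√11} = ((-8/99, 1/22] × {3, 7⋅ℯ}) ∪ ((-3/7, -9/64] × {1/51, 1/9, 9/80, 3, 4⋅√11})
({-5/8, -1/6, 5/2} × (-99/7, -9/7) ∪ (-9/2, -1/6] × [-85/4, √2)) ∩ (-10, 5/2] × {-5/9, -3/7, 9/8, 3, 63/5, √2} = (-9/2, -1/6] × {-5/9, -3/7, 9/8}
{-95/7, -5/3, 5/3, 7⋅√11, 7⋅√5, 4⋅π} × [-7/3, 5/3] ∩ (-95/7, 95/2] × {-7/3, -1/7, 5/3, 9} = {-5/3, 5/3, 7⋅√11, 7⋅√5, 4⋅π} × {-7/3, -1/7, 5/3}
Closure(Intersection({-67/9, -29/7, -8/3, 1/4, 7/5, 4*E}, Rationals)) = {-67/9, -29/7, -8/3, 1/4, 7/5}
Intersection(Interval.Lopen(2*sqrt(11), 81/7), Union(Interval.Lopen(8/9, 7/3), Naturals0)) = Range(7, 12, 1)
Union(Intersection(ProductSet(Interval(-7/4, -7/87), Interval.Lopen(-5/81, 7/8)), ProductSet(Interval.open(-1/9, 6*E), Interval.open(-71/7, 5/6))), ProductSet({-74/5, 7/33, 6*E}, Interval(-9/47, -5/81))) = Union(ProductSet({-74/5, 7/33, 6*E}, Interval(-9/47, -5/81)), ProductSet(Interval.Lopen(-1/9, -7/87), Interval.open(-5/81, 5/6)))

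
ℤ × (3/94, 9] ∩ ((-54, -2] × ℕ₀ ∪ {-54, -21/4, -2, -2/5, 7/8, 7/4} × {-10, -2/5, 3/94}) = {-53, -52, …, -2} × {1, 2, …, 9}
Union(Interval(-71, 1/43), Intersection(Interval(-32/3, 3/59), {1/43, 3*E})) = Interval(-71, 1/43)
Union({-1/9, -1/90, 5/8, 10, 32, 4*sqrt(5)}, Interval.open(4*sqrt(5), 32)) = Union({-1/9, -1/90, 5/8}, Interval(4*sqrt(5), 32))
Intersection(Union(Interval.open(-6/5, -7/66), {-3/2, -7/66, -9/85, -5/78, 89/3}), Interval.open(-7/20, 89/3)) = Union({-9/85, -5/78}, Interval.Lopen(-7/20, -7/66))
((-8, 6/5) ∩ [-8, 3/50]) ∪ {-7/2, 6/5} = (-8, 3/50] ∪ {6/5}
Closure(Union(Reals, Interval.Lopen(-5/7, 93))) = Interval(-oo, oo)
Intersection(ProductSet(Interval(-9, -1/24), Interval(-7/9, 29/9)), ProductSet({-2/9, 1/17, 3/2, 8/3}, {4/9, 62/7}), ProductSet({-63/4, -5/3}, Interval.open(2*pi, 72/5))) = EmptySet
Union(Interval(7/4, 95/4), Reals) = Interval(-oo, oo)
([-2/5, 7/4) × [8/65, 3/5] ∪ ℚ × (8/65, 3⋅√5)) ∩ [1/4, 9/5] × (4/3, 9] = (ℚ ∩ [1/4, 9/5]) × (4/3, 3⋅√5)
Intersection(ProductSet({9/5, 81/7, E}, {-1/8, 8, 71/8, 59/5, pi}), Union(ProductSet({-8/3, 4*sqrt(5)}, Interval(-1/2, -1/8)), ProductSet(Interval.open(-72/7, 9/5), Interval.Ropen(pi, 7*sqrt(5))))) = EmptySet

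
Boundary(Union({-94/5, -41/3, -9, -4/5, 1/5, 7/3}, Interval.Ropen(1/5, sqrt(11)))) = {-94/5, -41/3, -9, -4/5, 1/5, sqrt(11)}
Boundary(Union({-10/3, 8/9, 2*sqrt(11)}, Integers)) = Union({-10/3, 8/9, 2*sqrt(11)}, Integers)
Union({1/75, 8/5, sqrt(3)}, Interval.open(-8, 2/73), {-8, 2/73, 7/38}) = Union({7/38, 8/5, sqrt(3)}, Interval(-8, 2/73))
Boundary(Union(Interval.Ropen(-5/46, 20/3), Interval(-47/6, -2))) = {-47/6, -2, -5/46, 20/3}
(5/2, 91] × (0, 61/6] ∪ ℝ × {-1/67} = (ℝ × {-1/67}) ∪ ((5/2, 91] × (0, 61/6])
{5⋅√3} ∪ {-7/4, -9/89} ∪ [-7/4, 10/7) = [-7/4, 10/7) ∪ {5⋅√3}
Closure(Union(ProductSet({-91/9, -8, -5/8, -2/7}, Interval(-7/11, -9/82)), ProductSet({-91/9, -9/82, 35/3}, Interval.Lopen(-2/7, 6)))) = Union(ProductSet({-91/9, -9/82, 35/3}, Interval(-2/7, 6)), ProductSet({-91/9, -8, -5/8, -2/7}, Interval(-7/11, -9/82)))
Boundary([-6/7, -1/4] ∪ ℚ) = (-∞, -6/7] ∪ [-1/4, ∞)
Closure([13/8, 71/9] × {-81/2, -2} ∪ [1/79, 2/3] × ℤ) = ([1/79, 2/3] × ℤ) ∪ ([13/8, 71/9] × {-81/2, -2})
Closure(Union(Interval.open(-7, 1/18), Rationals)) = Union(Interval(-oo, oo), Rationals)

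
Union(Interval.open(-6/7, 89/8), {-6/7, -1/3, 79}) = Union({79}, Interval.Ropen(-6/7, 89/8))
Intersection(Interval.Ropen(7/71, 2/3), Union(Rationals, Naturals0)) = Intersection(Interval.Ropen(7/71, 2/3), Rationals)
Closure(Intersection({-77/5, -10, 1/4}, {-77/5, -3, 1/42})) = {-77/5}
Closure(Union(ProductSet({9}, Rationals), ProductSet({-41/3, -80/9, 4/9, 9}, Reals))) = ProductSet({-41/3, -80/9, 4/9, 9}, Reals)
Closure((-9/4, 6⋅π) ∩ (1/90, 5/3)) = [1/90, 5/3]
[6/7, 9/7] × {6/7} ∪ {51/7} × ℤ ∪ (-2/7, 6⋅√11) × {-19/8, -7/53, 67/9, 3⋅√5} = ({51/7} × ℤ) ∪ ([6/7, 9/7] × {6/7}) ∪ ((-2/7, 6⋅√11) × {-19/8, -7/53, 67/9, 3⋅√5})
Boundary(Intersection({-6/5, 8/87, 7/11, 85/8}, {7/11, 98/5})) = {7/11}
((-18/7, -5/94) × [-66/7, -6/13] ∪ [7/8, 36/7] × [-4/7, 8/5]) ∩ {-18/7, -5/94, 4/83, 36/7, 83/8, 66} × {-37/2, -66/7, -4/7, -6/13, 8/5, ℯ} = {36/7} × {-4/7, -6/13, 8/5}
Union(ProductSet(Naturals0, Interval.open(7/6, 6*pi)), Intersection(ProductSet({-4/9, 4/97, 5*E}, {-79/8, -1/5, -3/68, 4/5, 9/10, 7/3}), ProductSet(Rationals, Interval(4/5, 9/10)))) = Union(ProductSet({-4/9, 4/97}, {4/5, 9/10}), ProductSet(Naturals0, Interval.open(7/6, 6*pi)))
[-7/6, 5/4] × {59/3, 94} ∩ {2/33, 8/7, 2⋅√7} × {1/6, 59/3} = {2/33, 8/7} × {59/3}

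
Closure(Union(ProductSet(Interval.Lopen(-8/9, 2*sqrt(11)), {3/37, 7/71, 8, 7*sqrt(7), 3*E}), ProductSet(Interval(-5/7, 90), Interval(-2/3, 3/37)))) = Union(ProductSet(Interval(-8/9, 2*sqrt(11)), {3/37, 7/71, 8, 7*sqrt(7), 3*E}), ProductSet(Interval(-5/7, 90), Interval(-2/3, 3/37)))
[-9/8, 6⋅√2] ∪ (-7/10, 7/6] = [-9/8, 6⋅√2]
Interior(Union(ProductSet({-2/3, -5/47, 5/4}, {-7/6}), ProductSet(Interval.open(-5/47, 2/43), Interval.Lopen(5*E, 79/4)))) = ProductSet(Interval.open(-5/47, 2/43), Interval.open(5*E, 79/4))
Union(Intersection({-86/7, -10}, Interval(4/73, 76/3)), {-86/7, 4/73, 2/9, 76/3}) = {-86/7, 4/73, 2/9, 76/3}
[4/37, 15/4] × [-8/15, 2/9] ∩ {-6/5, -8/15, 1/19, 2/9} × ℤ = {2/9} × {0}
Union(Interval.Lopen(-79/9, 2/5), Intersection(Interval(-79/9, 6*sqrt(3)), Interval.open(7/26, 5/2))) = Interval.open(-79/9, 5/2)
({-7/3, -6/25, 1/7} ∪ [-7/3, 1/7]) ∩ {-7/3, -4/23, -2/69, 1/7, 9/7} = {-7/3, -4/23, -2/69, 1/7}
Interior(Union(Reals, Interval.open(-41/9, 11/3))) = Interval(-oo, oo)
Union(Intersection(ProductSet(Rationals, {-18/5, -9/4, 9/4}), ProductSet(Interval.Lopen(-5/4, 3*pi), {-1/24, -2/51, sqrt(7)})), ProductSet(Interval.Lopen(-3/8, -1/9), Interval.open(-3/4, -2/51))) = ProductSet(Interval.Lopen(-3/8, -1/9), Interval.open(-3/4, -2/51))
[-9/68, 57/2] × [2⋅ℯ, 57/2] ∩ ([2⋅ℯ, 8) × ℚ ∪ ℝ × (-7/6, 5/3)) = [2⋅ℯ, 8) × (ℚ ∩ [2⋅ℯ, 57/2])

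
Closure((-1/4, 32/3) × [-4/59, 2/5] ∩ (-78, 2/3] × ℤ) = [-1/4, 2/3] × {0}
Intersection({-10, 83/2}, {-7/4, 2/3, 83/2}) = {83/2}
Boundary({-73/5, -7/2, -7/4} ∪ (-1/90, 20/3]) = {-73/5, -7/2, -7/4, -1/90, 20/3}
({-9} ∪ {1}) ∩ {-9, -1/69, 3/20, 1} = {-9, 1}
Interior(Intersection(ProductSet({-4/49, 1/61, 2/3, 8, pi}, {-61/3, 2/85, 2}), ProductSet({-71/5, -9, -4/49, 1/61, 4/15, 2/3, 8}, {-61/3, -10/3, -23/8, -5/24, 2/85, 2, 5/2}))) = EmptySet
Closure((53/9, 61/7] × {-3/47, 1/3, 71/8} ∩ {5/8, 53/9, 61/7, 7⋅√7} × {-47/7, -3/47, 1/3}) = {61/7} × {-3/47, 1/3}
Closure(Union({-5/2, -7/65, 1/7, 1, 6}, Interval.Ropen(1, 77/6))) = Union({-5/2, -7/65, 1/7}, Interval(1, 77/6))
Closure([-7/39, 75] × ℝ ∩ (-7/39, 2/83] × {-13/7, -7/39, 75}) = [-7/39, 2/83] × {-13/7, -7/39, 75}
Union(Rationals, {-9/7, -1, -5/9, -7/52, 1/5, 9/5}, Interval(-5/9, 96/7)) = Union(Interval(-5/9, 96/7), Rationals)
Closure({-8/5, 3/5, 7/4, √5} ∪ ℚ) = ℝ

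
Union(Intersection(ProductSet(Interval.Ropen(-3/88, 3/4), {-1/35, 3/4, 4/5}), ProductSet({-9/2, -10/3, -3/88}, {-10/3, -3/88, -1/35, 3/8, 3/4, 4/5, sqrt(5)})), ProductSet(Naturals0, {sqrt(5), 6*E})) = Union(ProductSet({-3/88}, {-1/35, 3/4, 4/5}), ProductSet(Naturals0, {sqrt(5), 6*E}))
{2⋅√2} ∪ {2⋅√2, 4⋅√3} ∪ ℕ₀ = ℕ₀ ∪ {2⋅√2, 4⋅√3}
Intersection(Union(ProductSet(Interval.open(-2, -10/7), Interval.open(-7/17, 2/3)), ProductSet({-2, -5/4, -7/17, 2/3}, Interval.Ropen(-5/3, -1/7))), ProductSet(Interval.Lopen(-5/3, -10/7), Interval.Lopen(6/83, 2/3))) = ProductSet(Interval.open(-5/3, -10/7), Interval.open(6/83, 2/3))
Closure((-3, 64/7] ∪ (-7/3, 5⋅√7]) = [-3, 5⋅√7]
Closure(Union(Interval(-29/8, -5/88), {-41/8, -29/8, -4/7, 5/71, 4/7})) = Union({-41/8, 5/71, 4/7}, Interval(-29/8, -5/88))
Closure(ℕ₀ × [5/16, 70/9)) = ℕ₀ × [5/16, 70/9]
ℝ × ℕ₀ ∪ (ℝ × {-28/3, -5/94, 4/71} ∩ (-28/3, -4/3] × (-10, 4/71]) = (ℝ × ℕ₀) ∪ ((-28/3, -4/3] × {-28/3, -5/94, 4/71})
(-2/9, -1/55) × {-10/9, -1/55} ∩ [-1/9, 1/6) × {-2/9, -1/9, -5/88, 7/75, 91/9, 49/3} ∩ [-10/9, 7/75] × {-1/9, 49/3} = ∅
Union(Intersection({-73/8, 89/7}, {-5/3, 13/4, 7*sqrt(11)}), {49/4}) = {49/4}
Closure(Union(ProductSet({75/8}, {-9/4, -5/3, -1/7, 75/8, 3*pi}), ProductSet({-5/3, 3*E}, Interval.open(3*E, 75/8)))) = Union(ProductSet({75/8}, {-9/4, -5/3, -1/7, 75/8, 3*pi}), ProductSet({-5/3, 3*E}, Interval(3*E, 75/8)))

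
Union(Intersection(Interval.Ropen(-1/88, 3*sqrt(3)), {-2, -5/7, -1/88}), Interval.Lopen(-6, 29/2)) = Interval.Lopen(-6, 29/2)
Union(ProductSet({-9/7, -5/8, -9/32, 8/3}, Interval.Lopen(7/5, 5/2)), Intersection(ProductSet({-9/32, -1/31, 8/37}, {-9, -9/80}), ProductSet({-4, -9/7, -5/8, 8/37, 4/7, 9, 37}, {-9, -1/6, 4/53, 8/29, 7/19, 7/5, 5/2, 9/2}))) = Union(ProductSet({8/37}, {-9}), ProductSet({-9/7, -5/8, -9/32, 8/3}, Interval.Lopen(7/5, 5/2)))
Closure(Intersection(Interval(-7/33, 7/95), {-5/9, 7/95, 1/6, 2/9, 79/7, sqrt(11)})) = {7/95}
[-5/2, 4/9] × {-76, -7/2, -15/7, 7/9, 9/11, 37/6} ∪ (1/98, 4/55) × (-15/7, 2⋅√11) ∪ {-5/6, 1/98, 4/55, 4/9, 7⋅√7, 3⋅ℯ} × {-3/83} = ([-5/2, 4/9] × {-76, -7/2, -15/7, 7/9, 9/11, 37/6}) ∪ ((1/98, 4/55) × (-15/7, 2⋅√11)) ∪ ({-5/6, 1/98, 4/55, 4/9, 7⋅√7, 3⋅ℯ} × {-3/83})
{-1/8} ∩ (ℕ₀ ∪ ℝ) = {-1/8}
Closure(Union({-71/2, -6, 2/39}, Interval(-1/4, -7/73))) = Union({-71/2, -6, 2/39}, Interval(-1/4, -7/73))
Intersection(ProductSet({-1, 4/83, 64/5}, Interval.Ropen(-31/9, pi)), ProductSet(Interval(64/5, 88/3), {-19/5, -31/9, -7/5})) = ProductSet({64/5}, {-31/9, -7/5})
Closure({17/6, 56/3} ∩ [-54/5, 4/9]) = ∅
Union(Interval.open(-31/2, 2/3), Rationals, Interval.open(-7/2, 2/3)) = Union(Interval(-31/2, 2/3), Rationals)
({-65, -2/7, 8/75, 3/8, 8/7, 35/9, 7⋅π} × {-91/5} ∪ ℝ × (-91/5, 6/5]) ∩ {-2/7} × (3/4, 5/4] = {-2/7} × (3/4, 6/5]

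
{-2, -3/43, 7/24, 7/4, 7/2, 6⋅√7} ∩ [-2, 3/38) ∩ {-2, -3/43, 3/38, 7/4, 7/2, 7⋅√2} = {-2, -3/43}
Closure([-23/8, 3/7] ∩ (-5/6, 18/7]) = [-5/6, 3/7]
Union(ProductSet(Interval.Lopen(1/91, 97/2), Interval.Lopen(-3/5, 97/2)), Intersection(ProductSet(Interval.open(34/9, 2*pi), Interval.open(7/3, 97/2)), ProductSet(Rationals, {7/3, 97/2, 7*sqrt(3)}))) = ProductSet(Interval.Lopen(1/91, 97/2), Interval.Lopen(-3/5, 97/2))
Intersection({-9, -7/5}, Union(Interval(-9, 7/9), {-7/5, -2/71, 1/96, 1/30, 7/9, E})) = {-9, -7/5}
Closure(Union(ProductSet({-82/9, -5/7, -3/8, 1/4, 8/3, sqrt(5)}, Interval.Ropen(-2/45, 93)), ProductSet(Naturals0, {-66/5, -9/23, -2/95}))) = Union(ProductSet({-82/9, -5/7, -3/8, 1/4, 8/3, sqrt(5)}, Interval(-2/45, 93)), ProductSet(Naturals0, {-66/5, -9/23, -2/95}))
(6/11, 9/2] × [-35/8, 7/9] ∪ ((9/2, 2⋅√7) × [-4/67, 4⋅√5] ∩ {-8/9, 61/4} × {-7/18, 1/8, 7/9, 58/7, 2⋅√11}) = (6/11, 9/2] × [-35/8, 7/9]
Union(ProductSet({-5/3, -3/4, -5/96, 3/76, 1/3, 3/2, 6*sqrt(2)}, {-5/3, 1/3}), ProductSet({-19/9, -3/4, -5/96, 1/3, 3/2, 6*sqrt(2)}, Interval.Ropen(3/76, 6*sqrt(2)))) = Union(ProductSet({-19/9, -3/4, -5/96, 1/3, 3/2, 6*sqrt(2)}, Interval.Ropen(3/76, 6*sqrt(2))), ProductSet({-5/3, -3/4, -5/96, 3/76, 1/3, 3/2, 6*sqrt(2)}, {-5/3, 1/3}))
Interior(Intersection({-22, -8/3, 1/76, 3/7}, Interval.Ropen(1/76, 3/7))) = EmptySet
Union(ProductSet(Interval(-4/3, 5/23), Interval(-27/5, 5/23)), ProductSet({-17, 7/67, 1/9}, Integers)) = Union(ProductSet({-17, 7/67, 1/9}, Integers), ProductSet(Interval(-4/3, 5/23), Interval(-27/5, 5/23)))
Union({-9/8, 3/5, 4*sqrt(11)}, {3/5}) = {-9/8, 3/5, 4*sqrt(11)}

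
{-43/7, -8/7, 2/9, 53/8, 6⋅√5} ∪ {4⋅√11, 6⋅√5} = {-43/7, -8/7, 2/9, 53/8, 4⋅√11, 6⋅√5}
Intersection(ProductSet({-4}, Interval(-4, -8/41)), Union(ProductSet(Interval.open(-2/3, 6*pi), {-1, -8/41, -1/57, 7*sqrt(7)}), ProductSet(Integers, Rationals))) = ProductSet({-4}, Intersection(Interval(-4, -8/41), Rationals))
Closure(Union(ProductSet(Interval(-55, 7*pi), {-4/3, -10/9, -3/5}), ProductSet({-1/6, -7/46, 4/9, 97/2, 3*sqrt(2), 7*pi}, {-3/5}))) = Union(ProductSet({-1/6, -7/46, 4/9, 97/2, 3*sqrt(2), 7*pi}, {-3/5}), ProductSet(Interval(-55, 7*pi), {-4/3, -10/9, -3/5}))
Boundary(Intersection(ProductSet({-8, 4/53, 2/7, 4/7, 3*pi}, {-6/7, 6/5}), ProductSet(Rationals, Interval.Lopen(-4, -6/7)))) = ProductSet({-8, 4/53, 2/7, 4/7}, {-6/7})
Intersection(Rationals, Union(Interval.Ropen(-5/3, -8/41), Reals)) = Intersection(Interval(-oo, oo), Rationals)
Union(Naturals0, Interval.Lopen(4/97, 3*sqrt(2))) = Union(Interval.Lopen(4/97, 3*sqrt(2)), Naturals0)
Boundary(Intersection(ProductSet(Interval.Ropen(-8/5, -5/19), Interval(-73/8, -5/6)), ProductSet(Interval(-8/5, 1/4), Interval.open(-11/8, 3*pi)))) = Union(ProductSet({-8/5, -5/19}, Interval(-11/8, -5/6)), ProductSet(Interval(-8/5, -5/19), {-11/8, -5/6}))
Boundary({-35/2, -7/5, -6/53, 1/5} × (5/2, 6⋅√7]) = {-35/2, -7/5, -6/53, 1/5} × [5/2, 6⋅√7]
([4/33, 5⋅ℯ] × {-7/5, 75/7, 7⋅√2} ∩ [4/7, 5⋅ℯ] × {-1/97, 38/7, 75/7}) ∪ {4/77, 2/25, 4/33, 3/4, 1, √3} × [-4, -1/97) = ([4/7, 5⋅ℯ] × {75/7}) ∪ ({4/77, 2/25, 4/33, 3/4, 1, √3} × [-4, -1/97))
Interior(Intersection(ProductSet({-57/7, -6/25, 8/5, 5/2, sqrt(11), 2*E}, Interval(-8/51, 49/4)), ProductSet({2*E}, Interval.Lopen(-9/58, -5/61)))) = EmptySet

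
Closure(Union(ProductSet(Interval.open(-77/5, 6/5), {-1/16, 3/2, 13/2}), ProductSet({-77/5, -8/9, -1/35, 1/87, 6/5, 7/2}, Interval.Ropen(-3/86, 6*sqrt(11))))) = Union(ProductSet({-77/5, -8/9, -1/35, 1/87, 6/5, 7/2}, Interval(-3/86, 6*sqrt(11))), ProductSet(Interval(-77/5, 6/5), {-1/16, 3/2, 13/2}))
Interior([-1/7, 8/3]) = (-1/7, 8/3)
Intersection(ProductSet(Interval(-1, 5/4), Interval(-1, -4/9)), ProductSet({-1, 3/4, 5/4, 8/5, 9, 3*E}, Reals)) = ProductSet({-1, 3/4, 5/4}, Interval(-1, -4/9))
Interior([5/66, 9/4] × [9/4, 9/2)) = (5/66, 9/4) × (9/4, 9/2)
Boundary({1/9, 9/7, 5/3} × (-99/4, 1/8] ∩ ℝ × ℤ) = {1/9, 9/7, 5/3} × {-24, -23, …, 0}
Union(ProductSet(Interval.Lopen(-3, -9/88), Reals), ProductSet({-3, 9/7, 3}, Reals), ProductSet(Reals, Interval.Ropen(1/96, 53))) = Union(ProductSet(Reals, Interval.Ropen(1/96, 53)), ProductSet(Union({9/7, 3}, Interval(-3, -9/88)), Reals))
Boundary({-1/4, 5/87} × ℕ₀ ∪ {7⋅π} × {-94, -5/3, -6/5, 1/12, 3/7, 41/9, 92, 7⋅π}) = ({-1/4, 5/87} × ℕ₀) ∪ ({7⋅π} × {-94, -5/3, -6/5, 1/12, 3/7, 41/9, 92, 7⋅π})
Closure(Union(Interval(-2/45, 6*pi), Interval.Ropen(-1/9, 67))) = Interval(-1/9, 67)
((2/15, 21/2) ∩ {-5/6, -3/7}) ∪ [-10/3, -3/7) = [-10/3, -3/7)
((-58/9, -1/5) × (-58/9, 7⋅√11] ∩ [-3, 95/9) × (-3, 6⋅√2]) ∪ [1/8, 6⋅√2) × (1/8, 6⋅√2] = ([-3, -1/5) × (-3, 6⋅√2]) ∪ ([1/8, 6⋅√2) × (1/8, 6⋅√2])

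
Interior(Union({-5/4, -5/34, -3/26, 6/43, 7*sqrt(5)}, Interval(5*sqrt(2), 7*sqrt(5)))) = Interval.open(5*sqrt(2), 7*sqrt(5))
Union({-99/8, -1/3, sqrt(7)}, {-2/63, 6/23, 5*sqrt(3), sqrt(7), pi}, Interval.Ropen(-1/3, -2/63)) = Union({-99/8, 6/23, 5*sqrt(3), sqrt(7), pi}, Interval(-1/3, -2/63))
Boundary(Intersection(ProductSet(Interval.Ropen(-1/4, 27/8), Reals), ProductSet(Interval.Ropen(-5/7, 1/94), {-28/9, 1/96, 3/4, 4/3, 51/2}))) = ProductSet(Interval(-1/4, 1/94), {-28/9, 1/96, 3/4, 4/3, 51/2})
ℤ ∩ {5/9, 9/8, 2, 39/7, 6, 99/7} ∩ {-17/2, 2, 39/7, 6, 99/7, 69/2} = {2, 6}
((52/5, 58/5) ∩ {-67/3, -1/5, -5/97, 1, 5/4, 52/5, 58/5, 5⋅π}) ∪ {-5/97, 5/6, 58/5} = {-5/97, 5/6, 58/5}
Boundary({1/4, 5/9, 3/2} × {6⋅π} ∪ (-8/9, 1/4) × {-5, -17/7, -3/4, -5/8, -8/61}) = ({1/4, 5/9, 3/2} × {6⋅π}) ∪ ([-8/9, 1/4] × {-5, -17/7, -3/4, -5/8, -8/61})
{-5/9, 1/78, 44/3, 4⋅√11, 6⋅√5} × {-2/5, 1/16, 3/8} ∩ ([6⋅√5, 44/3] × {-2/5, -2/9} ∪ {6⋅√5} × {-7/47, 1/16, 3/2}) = ({6⋅√5} × {1/16}) ∪ ({44/3, 6⋅√5} × {-2/5})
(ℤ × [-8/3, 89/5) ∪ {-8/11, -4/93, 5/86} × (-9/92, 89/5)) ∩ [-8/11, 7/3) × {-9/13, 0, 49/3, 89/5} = ({-8/11, -4/93, 5/86} × {0, 49/3}) ∪ ({0, 1, 2} × {-9/13, 0, 49/3})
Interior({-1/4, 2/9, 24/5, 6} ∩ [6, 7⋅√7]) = ∅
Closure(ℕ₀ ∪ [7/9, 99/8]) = ℕ₀ ∪ [7/9, 99/8] ∪ (ℕ₀ \ (7/9, 99/8))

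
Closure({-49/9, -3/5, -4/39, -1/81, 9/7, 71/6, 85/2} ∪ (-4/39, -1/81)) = {-49/9, -3/5, 9/7, 71/6, 85/2} ∪ [-4/39, -1/81]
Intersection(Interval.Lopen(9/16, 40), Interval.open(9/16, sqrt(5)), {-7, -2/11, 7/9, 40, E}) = {7/9}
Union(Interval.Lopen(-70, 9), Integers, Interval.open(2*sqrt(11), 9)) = Union(Integers, Interval(-70, 9))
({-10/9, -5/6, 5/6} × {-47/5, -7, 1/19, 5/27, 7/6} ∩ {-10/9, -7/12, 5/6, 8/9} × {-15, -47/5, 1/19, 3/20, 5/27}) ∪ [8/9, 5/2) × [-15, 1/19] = ({-10/9, 5/6} × {-47/5, 1/19, 5/27}) ∪ ([8/9, 5/2) × [-15, 1/19])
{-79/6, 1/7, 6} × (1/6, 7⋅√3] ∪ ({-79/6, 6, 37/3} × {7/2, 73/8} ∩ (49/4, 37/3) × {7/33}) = {-79/6, 1/7, 6} × (1/6, 7⋅√3]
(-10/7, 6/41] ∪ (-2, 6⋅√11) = (-2, 6⋅√11)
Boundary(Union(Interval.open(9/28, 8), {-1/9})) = {-1/9, 9/28, 8}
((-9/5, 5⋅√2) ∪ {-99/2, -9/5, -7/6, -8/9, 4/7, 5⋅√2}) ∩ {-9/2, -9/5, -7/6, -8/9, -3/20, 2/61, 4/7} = {-9/5, -7/6, -8/9, -3/20, 2/61, 4/7}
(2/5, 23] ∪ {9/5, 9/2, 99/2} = (2/5, 23] ∪ {99/2}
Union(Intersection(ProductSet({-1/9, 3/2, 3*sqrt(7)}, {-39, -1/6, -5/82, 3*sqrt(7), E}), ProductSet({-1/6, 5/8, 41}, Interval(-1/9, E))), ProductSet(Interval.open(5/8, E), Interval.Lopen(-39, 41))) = ProductSet(Interval.open(5/8, E), Interval.Lopen(-39, 41))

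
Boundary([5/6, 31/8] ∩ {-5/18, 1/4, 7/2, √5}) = {7/2, √5}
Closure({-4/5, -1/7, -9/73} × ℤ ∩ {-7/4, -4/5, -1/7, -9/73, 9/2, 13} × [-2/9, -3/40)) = ∅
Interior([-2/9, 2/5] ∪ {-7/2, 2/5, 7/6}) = (-2/9, 2/5)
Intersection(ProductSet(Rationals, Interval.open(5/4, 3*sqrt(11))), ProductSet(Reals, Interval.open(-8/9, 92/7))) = ProductSet(Rationals, Interval.open(5/4, 3*sqrt(11)))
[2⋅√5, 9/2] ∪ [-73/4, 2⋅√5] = [-73/4, 9/2]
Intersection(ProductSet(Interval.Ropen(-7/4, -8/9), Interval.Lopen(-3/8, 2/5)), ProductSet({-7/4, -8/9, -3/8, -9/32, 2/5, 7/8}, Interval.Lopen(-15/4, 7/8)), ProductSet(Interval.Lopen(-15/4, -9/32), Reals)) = ProductSet({-7/4}, Interval.Lopen(-3/8, 2/5))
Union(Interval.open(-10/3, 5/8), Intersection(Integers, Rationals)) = Union(Integers, Interval.open(-10/3, 5/8))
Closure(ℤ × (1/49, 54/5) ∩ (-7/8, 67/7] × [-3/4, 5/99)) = {0, 1, …, 9} × [1/49, 5/99]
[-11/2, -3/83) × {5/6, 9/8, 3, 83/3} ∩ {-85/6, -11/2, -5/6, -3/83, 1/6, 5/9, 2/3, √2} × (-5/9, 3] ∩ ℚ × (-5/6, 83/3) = {-11/2, -5/6} × {5/6, 9/8, 3}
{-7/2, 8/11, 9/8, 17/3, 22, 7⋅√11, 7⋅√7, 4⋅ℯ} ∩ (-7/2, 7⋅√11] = {8/11, 9/8, 17/3, 22, 7⋅√11, 7⋅√7, 4⋅ℯ}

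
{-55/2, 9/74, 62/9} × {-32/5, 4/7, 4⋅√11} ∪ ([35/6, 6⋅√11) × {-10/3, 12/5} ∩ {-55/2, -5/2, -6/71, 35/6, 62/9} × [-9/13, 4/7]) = {-55/2, 9/74, 62/9} × {-32/5, 4/7, 4⋅√11}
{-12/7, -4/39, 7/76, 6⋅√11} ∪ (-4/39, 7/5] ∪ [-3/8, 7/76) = {-12/7, 6⋅√11} ∪ [-3/8, 7/5]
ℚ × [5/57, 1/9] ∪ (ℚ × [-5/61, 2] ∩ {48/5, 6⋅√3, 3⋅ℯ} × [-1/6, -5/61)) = ℚ × [5/57, 1/9]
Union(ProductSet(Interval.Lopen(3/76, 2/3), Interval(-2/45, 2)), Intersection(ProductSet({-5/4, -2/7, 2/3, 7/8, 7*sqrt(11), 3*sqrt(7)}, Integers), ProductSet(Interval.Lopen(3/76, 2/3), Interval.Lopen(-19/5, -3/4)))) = Union(ProductSet({2/3}, Range(-3, 0, 1)), ProductSet(Interval.Lopen(3/76, 2/3), Interval(-2/45, 2)))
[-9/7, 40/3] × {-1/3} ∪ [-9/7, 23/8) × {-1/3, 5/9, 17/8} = ([-9/7, 40/3] × {-1/3}) ∪ ([-9/7, 23/8) × {-1/3, 5/9, 17/8})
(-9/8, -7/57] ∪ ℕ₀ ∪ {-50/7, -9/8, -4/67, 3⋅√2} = {-50/7, -4/67, 3⋅√2} ∪ [-9/8, -7/57] ∪ ℕ₀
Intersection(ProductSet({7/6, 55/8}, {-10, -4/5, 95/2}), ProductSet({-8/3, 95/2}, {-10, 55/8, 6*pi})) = EmptySet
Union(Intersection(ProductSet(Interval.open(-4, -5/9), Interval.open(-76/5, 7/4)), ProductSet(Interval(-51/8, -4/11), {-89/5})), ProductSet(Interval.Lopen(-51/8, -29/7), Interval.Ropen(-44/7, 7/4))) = ProductSet(Interval.Lopen(-51/8, -29/7), Interval.Ropen(-44/7, 7/4))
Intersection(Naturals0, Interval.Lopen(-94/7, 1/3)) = Range(0, 1, 1)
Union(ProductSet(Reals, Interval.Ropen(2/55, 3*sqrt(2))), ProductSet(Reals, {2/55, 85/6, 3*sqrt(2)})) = ProductSet(Reals, Union({85/6}, Interval(2/55, 3*sqrt(2))))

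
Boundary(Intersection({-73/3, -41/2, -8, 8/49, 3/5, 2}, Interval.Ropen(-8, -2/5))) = {-8}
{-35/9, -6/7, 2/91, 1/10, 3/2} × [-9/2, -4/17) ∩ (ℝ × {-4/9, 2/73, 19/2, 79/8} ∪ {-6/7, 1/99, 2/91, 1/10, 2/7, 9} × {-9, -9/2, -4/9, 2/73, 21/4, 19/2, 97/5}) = ({-6/7, 2/91, 1/10} × {-9/2, -4/9}) ∪ ({-35/9, -6/7, 2/91, 1/10, 3/2} × {-4/9})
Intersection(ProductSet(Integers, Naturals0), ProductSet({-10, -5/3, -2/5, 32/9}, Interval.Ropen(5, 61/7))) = ProductSet({-10}, Range(5, 9, 1))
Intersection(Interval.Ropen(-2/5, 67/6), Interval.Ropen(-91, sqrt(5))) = Interval.Ropen(-2/5, sqrt(5))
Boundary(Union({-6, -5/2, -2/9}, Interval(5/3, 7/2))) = {-6, -5/2, -2/9, 5/3, 7/2}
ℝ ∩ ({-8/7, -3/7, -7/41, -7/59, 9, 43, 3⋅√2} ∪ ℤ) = ℤ ∪ {-8/7, -3/7, -7/41, -7/59, 3⋅√2}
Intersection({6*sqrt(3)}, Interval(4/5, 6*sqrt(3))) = {6*sqrt(3)}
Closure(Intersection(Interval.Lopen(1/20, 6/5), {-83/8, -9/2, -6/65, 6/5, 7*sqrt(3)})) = {6/5}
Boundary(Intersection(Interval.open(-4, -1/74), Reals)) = {-4, -1/74}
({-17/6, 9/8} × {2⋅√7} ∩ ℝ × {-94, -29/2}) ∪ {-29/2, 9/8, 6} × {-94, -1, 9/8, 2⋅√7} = {-29/2, 9/8, 6} × {-94, -1, 9/8, 2⋅√7}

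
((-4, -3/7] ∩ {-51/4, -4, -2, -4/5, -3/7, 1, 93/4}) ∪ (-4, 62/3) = (-4, 62/3)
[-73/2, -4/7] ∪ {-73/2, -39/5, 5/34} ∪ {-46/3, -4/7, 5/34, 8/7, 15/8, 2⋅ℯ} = [-73/2, -4/7] ∪ {5/34, 8/7, 15/8, 2⋅ℯ}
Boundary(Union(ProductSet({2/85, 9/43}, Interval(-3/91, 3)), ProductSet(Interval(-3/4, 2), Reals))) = ProductSet({-3/4, 2}, Reals)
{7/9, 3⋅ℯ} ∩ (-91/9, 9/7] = {7/9}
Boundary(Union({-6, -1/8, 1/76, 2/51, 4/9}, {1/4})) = {-6, -1/8, 1/76, 2/51, 1/4, 4/9}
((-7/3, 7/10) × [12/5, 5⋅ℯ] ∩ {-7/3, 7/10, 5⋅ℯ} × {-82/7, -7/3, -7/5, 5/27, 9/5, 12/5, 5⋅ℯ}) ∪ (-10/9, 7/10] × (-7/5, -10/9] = (-10/9, 7/10] × (-7/5, -10/9]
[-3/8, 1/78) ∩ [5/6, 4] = ∅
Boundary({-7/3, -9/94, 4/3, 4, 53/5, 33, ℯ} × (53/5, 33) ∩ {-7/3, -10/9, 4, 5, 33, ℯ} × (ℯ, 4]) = ∅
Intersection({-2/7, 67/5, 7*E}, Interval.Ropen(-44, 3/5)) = {-2/7}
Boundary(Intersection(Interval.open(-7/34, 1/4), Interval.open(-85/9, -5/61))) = {-7/34, -5/61}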